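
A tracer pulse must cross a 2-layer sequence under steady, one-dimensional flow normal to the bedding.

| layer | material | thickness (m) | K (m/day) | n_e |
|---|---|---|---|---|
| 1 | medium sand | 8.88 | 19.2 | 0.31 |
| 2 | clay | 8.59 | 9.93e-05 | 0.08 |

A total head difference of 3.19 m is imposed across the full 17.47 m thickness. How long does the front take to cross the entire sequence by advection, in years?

255

With flow normal to the layers, continuity requires the same specific discharge q through every layer.
Σ(b_i/K_i) = 8.88/19.2 + 8.59/9.93e-05 = 86506 d.
q = Δh / Σ(b_i/K_i) = 3.19 / 86506 = 3.688e-05 m/day.
In each layer the seepage velocity is v_i = q/n_i, so the layer transit time is t_i = b_i·n_i / q:
  layer 1 (medium sand): t_1 = 8.88 × 0.31 / 3.688e-05 = 74650 d
  layer 2 (clay): t_2 = 8.59 × 0.08 / 3.688e-05 = 18635 d
Total t = Σ t_i = 93285 days = 255.4 years.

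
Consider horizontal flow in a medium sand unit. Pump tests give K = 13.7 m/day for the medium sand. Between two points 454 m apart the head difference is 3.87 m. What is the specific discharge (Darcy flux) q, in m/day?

Hydraulic gradient i = Δh / L = 3.87 / 454 = 0.008524.
Specific discharge q = K · i = 13.70 × 0.008524 = 0.1168 m/day.

0.117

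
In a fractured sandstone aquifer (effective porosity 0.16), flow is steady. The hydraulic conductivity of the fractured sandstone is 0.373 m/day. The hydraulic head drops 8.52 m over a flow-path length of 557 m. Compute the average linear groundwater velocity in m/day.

0.0357

Hydraulic gradient i = Δh / L = 8.52 / 557 = 0.01530.
Darcy flux q = K · i = 0.3730 × 0.01530 = 0.005705 m/day.
Seepage velocity v = q / n_e = 0.005705 / 0.16 = 0.03566 m/day.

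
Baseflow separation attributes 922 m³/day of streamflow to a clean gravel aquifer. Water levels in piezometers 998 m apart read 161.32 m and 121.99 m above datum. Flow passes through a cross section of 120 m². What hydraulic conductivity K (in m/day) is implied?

Hydraulic gradient i = (161.32 − 121.99) / 998 = 39.33 / 998 = 0.03941.
From Q = K·A·i, K = Q / (A·i) = 922 / (120.0 × 0.03941) = 195.0 m/day.

195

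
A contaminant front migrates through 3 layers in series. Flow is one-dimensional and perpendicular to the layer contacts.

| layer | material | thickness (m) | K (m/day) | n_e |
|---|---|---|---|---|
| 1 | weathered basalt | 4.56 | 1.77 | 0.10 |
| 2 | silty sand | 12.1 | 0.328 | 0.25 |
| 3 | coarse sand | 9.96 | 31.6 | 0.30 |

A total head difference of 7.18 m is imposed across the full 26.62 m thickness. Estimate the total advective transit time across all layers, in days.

With flow normal to the layers, continuity requires the same specific discharge q through every layer.
Σ(b_i/K_i) = 4.56/1.77 + 12.1/0.328 + 9.96/31.6 = 39.78 d.
q = Δh / Σ(b_i/K_i) = 7.18 / 39.78 = 0.1805 m/day.
In each layer the seepage velocity is v_i = q/n_i, so the layer transit time is t_i = b_i·n_i / q:
  layer 1 (weathered basalt): t_1 = 4.56 × 0.10 / 0.1805 = 2.527 d
  layer 2 (silty sand): t_2 = 12.1 × 0.25 / 0.1805 = 16.76 d
  layer 3 (coarse sand): t_3 = 9.96 × 0.30 / 0.1805 = 16.56 d
Total t = Σ t_i = 35.84 days.

35.8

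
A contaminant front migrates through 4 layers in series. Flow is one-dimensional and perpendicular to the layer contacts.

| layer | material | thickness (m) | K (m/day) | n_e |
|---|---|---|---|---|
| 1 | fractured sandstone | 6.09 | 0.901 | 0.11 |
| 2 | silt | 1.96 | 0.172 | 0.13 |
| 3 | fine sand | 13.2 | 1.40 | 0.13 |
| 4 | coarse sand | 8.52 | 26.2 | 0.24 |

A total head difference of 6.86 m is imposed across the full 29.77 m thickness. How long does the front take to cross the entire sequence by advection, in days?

19.1

With flow normal to the layers, continuity requires the same specific discharge q through every layer.
Σ(b_i/K_i) = 6.09/0.901 + 1.96/0.172 + 13.2/1.40 + 8.52/26.2 = 27.91 d.
q = Δh / Σ(b_i/K_i) = 6.86 / 27.91 = 0.2458 m/day.
In each layer the seepage velocity is v_i = q/n_i, so the layer transit time is t_i = b_i·n_i / q:
  layer 1 (fractured sandstone): t_1 = 6.09 × 0.11 / 0.2458 = 2.725 d
  layer 2 (silt): t_2 = 1.96 × 0.13 / 0.2458 = 1.037 d
  layer 3 (fine sand): t_3 = 13.2 × 0.13 / 0.2458 = 6.981 d
  layer 4 (coarse sand): t_4 = 8.52 × 0.24 / 0.2458 = 8.319 d
Total t = Σ t_i = 19.06 days.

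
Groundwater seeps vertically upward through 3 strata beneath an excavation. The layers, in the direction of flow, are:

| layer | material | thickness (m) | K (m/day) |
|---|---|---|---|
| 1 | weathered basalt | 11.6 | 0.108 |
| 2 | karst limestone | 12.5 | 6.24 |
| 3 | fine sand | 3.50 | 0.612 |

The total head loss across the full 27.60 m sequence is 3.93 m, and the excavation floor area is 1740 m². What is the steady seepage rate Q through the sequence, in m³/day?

59.4

Flow is perpendicular to layering, so the layers act in series and the equivalent K is the thickness-weighted harmonic mean.
Total thickness L = 11.6 + 12.5 + 3.50 = 27.60 m.
Σ(b_i/K_i) = 11.6/0.108 + 12.5/6.24 + 3.50/0.612 = 115.1 d.
K_eq = L / Σ(b_i/K_i) = 27.60 / 115.1 = 0.2397 m/day.
Q = K_eq · A · (Δh/L) = 0.2397 × 1740 × (3.93/27.60) = 59.40 m³/day.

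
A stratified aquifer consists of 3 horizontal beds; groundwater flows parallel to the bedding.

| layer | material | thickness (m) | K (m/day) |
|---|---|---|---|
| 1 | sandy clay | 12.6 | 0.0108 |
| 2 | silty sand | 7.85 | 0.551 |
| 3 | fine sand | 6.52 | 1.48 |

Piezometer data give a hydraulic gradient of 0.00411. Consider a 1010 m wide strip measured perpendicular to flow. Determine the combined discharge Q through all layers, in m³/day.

58.6

Flow is parallel to layering, so each bed carries its own Darcy discharge and the transmissivities add.
Σ(K_i·b_i) = 0.0108×12.6 + 0.551×7.85 + 1.48×6.52 = 14.11 m²/day.
Hydraulic gradient i = 0.00411.
Q = Σ(K_i·b_i) · W · i = 14.11 × 1010 × 0.004110 = 58.58 m³/day.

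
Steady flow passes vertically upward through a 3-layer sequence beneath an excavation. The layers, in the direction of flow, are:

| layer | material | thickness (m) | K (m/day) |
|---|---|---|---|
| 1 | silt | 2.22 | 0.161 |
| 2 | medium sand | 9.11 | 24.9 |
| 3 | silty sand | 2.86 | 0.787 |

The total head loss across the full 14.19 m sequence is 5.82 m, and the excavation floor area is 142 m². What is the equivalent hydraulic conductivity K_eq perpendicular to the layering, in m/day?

0.798

Flow is perpendicular to layering, so the layers act in series and the equivalent K is the thickness-weighted harmonic mean.
Total thickness L = 2.22 + 9.11 + 2.86 = 14.19 m.
Σ(b_i/K_i) = 2.22/0.161 + 9.11/24.9 + 2.86/0.787 = 17.79 d.
K_eq = L / Σ(b_i/K_i) = 14.19 / 17.79 = 0.7977 m/day.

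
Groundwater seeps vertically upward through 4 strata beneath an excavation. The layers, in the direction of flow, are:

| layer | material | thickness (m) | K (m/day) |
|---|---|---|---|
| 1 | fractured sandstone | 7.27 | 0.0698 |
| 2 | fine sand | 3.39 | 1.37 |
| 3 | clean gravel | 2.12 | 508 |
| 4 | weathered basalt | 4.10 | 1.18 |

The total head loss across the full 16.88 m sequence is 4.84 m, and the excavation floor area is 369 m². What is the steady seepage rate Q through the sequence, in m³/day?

Flow is perpendicular to layering, so the layers act in series and the equivalent K is the thickness-weighted harmonic mean.
Total thickness L = 7.27 + 3.39 + 2.12 + 4.10 = 16.88 m.
Σ(b_i/K_i) = 7.27/0.0698 + 3.39/1.37 + 2.12/508 + 4.10/1.18 = 110.1 d.
K_eq = L / Σ(b_i/K_i) = 16.88 / 110.1 = 0.1533 m/day.
Q = K_eq · A · (Δh/L) = 0.1533 × 369 × (4.84/16.88) = 16.22 m³/day.

16.2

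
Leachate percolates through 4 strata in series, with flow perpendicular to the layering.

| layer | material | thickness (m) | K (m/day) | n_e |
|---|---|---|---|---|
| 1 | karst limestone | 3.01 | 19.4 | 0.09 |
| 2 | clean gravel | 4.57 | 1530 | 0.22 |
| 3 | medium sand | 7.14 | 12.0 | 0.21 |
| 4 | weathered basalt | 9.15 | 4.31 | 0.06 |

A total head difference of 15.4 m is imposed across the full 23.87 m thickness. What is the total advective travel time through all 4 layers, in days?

0.621

With flow normal to the layers, continuity requires the same specific discharge q through every layer.
Σ(b_i/K_i) = 3.01/19.4 + 4.57/1530 + 7.14/12.0 + 9.15/4.31 = 2.876 d.
q = Δh / Σ(b_i/K_i) = 15.4 / 2.876 = 5.354 m/day.
In each layer the seepage velocity is v_i = q/n_i, so the layer transit time is t_i = b_i·n_i / q:
  layer 1 (karst limestone): t_1 = 3.01 × 0.09 / 5.354 = 0.05059 d
  layer 2 (clean gravel): t_2 = 4.57 × 0.22 / 5.354 = 0.1878 d
  layer 3 (medium sand): t_3 = 7.14 × 0.21 / 5.354 = 0.2800 d
  layer 4 (weathered basalt): t_4 = 9.15 × 0.06 / 5.354 = 0.1025 d
Total t = Σ t_i = 0.6209 days.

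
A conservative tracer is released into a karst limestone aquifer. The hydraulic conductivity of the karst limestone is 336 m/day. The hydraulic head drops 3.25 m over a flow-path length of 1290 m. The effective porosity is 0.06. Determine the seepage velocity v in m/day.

14.1

Hydraulic gradient i = Δh / L = 3.25 / 1290 = 0.002519.
Darcy flux q = K · i = 336.0 × 0.002519 = 0.8465 m/day.
Seepage velocity v = q / n_e = 0.8465 / 0.06 = 14.11 m/day.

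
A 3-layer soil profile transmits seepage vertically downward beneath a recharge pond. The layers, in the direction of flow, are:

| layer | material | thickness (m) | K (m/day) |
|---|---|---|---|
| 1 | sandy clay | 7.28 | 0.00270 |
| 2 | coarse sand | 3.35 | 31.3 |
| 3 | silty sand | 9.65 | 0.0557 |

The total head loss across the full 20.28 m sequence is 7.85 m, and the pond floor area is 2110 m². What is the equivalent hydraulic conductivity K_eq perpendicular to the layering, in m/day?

0.00707

Flow is perpendicular to layering, so the layers act in series and the equivalent K is the thickness-weighted harmonic mean.
Total thickness L = 7.28 + 3.35 + 9.65 = 20.28 m.
Σ(b_i/K_i) = 7.28/0.00270 + 3.35/31.3 + 9.65/0.0557 = 2870 d.
K_eq = L / Σ(b_i/K_i) = 20.28 / 2870 = 0.007067 m/day.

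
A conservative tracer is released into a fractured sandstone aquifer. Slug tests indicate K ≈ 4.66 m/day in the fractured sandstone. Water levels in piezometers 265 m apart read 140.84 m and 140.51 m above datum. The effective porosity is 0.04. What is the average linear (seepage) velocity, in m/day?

0.145

Hydraulic gradient i = (140.84 − 140.51) / 265 = 0.33 / 265 = 0.001245.
Darcy flux q = K · i = 4.660 × 0.001245 = 0.005803 m/day.
Seepage velocity v = q / n_e = 0.005803 / 0.04 = 0.1451 m/day.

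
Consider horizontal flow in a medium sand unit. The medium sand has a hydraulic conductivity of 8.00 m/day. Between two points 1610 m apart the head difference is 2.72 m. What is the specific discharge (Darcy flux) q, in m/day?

0.0135

Hydraulic gradient i = Δh / L = 2.72 / 1610 = 0.001689.
Specific discharge q = K · i = 8.000 × 0.001689 = 0.01352 m/day.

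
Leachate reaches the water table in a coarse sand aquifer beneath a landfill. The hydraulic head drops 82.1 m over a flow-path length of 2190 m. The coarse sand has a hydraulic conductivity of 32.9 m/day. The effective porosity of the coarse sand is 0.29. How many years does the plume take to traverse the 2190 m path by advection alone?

1.41

Hydraulic gradient i = Δh / L = 82.1 / 2190 = 0.03749.
Darcy flux q = K · i = 32.90 × 0.03749 = 1.233 m/day.
Seepage velocity v = q / n_e = 1.233 / 0.29 = 4.253 m/day.
Travel time t = L / v = 2190 / 4.253 = 514.9 days = 1.410 years.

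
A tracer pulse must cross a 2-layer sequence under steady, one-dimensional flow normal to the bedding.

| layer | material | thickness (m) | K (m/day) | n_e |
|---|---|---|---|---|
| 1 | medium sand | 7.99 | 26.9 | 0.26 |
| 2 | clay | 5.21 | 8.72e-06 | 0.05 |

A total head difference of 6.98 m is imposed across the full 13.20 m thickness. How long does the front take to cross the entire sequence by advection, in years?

With flow normal to the layers, continuity requires the same specific discharge q through every layer.
Σ(b_i/K_i) = 7.99/26.9 + 5.21/8.72e-06 = 5.975e+05 d.
q = Δh / Σ(b_i/K_i) = 6.98 / 5.975e+05 = 1.168e-05 m/day.
In each layer the seepage velocity is v_i = q/n_i, so the layer transit time is t_i = b_i·n_i / q:
  layer 1 (medium sand): t_1 = 7.99 × 0.26 / 1.168e-05 = 1.778e+05 d
  layer 2 (clay): t_2 = 5.21 × 0.05 / 1.168e-05 = 22298 d
Total t = Σ t_i = 2.001e+05 days = 547.9 years.

548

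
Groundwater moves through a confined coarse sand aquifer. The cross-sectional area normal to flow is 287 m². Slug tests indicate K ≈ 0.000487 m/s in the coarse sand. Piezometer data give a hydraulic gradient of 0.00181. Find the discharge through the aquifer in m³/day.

21.9

Convert K: 0.000487 m/s × 86400 = 42.08 m/day.
Hydraulic gradient i = 0.00181.
Darcy's law: Q = K · A · i = 42.08 × 287.0 × 0.001810 = 21.86 m³/day.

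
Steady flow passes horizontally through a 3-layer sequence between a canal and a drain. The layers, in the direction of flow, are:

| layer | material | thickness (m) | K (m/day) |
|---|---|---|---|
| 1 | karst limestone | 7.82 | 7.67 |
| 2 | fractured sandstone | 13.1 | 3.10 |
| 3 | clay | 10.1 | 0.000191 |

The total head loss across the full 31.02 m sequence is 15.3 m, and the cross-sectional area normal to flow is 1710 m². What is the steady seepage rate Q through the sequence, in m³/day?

Flow is perpendicular to layering, so the layers act in series and the equivalent K is the thickness-weighted harmonic mean.
Total thickness L = 7.82 + 13.1 + 10.1 = 31.02 m.
Σ(b_i/K_i) = 7.82/7.67 + 13.1/3.10 + 10.1/0.000191 = 52885 d.
K_eq = L / Σ(b_i/K_i) = 31.02 / 52885 = 0.0005866 m/day.
Q = K_eq · A · (Δh/L) = 0.0005866 × 1710 × (15.3/31.02) = 0.4947 m³/day.

0.495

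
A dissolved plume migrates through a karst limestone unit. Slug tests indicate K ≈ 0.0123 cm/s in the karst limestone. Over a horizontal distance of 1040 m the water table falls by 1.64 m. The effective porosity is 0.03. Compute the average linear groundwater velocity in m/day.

0.559

Convert K: 0.0123 cm/s × 864 = 10.63 m/day.
Hydraulic gradient i = Δh / L = 1.64 / 1040 = 0.001577.
Darcy flux q = K · i = 10.63 × 0.001577 = 0.01676 m/day.
Seepage velocity v = q / n_e = 0.01676 / 0.03 = 0.5586 m/day.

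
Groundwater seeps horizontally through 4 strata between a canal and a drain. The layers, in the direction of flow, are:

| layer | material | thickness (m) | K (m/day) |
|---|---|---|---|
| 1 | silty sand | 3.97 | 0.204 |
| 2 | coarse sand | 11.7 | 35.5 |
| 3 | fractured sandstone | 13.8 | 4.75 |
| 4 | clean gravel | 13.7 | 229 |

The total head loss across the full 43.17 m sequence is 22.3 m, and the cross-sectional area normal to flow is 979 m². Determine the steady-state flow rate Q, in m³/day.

Flow is perpendicular to layering, so the layers act in series and the equivalent K is the thickness-weighted harmonic mean.
Total thickness L = 3.97 + 11.7 + 13.8 + 13.7 = 43.17 m.
Σ(b_i/K_i) = 3.97/0.204 + 11.7/35.5 + 13.8/4.75 + 13.7/229 = 22.76 d.
K_eq = L / Σ(b_i/K_i) = 43.17 / 22.76 = 1.897 m/day.
Q = K_eq · A · (Δh/L) = 1.897 × 979 × (22.3/43.17) = 959.4 m³/day.

959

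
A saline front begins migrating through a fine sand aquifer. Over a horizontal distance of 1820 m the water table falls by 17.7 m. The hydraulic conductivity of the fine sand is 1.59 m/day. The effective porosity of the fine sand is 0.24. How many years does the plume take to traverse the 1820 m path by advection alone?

77.3

Hydraulic gradient i = Δh / L = 17.7 / 1820 = 0.009725.
Darcy flux q = K · i = 1.590 × 0.009725 = 0.01546 m/day.
Seepage velocity v = q / n_e = 0.01546 / 0.24 = 0.06443 m/day.
Travel time t = L / v = 1820 / 0.06443 = 28248 days = 77.34 years.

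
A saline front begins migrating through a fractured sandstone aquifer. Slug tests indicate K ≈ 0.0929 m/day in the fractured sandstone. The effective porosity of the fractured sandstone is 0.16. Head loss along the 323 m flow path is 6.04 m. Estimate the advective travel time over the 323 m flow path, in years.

81.4

Hydraulic gradient i = Δh / L = 6.04 / 323 = 0.01870.
Darcy flux q = K · i = 0.09290 × 0.01870 = 0.001737 m/day.
Seepage velocity v = q / n_e = 0.001737 / 0.16 = 0.01086 m/day.
Travel time t = L / v = 323 / 0.01086 = 29749 days = 81.45 years.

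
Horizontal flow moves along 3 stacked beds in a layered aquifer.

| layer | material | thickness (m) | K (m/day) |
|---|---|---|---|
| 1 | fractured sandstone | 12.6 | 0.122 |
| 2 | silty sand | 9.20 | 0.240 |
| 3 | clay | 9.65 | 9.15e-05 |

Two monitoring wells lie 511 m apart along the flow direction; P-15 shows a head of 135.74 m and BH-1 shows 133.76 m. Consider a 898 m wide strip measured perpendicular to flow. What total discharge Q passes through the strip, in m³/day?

13.0

Flow is parallel to layering, so each bed carries its own Darcy discharge and the transmissivities add.
Σ(K_i·b_i) = 0.122×12.6 + 0.240×9.20 + 9.15e-05×9.65 = 3.746 m²/day.
Hydraulic gradient i = (135.74 − 133.76) / 511 = 1.98 / 511 = 0.003875.
Q = Σ(K_i·b_i) · W · i = 3.746 × 898 × 0.003875 = 13.03 m³/day.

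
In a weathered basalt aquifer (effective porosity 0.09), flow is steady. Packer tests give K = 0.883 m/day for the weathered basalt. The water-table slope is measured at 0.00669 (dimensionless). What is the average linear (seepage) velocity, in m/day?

0.0656

Hydraulic gradient i = 0.00669.
Darcy flux q = K · i = 0.8830 × 0.006690 = 0.005907 m/day.
Seepage velocity v = q / n_e = 0.005907 / 0.09 = 0.06564 m/day.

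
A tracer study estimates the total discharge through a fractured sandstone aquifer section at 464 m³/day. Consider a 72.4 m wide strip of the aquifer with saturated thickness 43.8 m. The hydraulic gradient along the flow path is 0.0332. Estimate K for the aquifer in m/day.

4.41

Cross-sectional area A = 72.4 × 43.8 = 3171 m².
Hydraulic gradient i = 0.0332.
From Q = K·A·i, K = Q / (A·i) = 464 / (3171 × 0.03320) = 4.407 m/day.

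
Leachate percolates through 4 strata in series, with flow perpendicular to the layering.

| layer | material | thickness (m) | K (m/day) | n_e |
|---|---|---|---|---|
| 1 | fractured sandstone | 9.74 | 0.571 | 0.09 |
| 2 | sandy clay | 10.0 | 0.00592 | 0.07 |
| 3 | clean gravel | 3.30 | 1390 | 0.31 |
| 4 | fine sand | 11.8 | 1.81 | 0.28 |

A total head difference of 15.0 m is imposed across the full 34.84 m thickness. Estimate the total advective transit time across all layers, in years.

With flow normal to the layers, continuity requires the same specific discharge q through every layer.
Σ(b_i/K_i) = 9.74/0.571 + 10.0/0.00592 + 3.30/1390 + 11.8/1.81 = 1713 d.
q = Δh / Σ(b_i/K_i) = 15.0 / 1713 = 0.008758 m/day.
In each layer the seepage velocity is v_i = q/n_i, so the layer transit time is t_i = b_i·n_i / q:
  layer 1 (fractured sandstone): t_1 = 9.74 × 0.09 / 0.008758 = 100.1 d
  layer 2 (sandy clay): t_2 = 10.0 × 0.07 / 0.008758 = 79.93 d
  layer 3 (clean gravel): t_3 = 3.30 × 0.31 / 0.008758 = 116.8 d
  layer 4 (fine sand): t_4 = 11.8 × 0.28 / 0.008758 = 377.3 d
Total t = Σ t_i = 674.1 days = 1.846 years.

1.85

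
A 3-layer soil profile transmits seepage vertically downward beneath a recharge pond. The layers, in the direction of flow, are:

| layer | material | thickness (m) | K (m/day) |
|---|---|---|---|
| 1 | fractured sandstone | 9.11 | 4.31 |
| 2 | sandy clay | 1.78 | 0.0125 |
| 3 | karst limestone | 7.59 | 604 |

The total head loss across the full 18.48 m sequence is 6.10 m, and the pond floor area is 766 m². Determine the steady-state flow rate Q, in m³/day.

Flow is perpendicular to layering, so the layers act in series and the equivalent K is the thickness-weighted harmonic mean.
Total thickness L = 9.11 + 1.78 + 7.59 = 18.48 m.
Σ(b_i/K_i) = 9.11/4.31 + 1.78/0.0125 + 7.59/604 = 144.5 d.
K_eq = L / Σ(b_i/K_i) = 18.48 / 144.5 = 0.1279 m/day.
Q = K_eq · A · (Δh/L) = 0.1279 × 766 × (6.10/18.48) = 32.33 m³/day.

32.3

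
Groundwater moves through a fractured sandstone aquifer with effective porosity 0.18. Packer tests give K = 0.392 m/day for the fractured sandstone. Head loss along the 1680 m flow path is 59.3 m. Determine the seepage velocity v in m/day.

Hydraulic gradient i = Δh / L = 59.3 / 1680 = 0.03530.
Darcy flux q = K · i = 0.3920 × 0.03530 = 0.01384 m/day.
Seepage velocity v = q / n_e = 0.01384 / 0.18 = 0.07687 m/day.

0.0769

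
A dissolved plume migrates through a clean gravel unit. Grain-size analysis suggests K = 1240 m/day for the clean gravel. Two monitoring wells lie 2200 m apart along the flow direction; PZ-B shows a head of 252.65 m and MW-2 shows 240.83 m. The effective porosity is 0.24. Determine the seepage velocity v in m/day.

Hydraulic gradient i = (252.65 − 240.83) / 2200 = 11.82 / 2200 = 0.005373.
Darcy flux q = K · i = 1240 × 0.005373 = 6.662 m/day.
Seepage velocity v = q / n_e = 6.662 / 0.24 = 27.76 m/day.

27.8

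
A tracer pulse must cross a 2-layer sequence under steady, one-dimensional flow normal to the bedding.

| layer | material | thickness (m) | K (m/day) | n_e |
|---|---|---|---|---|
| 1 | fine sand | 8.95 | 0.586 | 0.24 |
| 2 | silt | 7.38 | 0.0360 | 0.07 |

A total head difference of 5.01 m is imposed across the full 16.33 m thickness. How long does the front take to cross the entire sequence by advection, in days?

117

With flow normal to the layers, continuity requires the same specific discharge q through every layer.
Σ(b_i/K_i) = 8.95/0.586 + 7.38/0.0360 = 220.3 d.
q = Δh / Σ(b_i/K_i) = 5.01 / 220.3 = 0.02274 m/day.
In each layer the seepage velocity is v_i = q/n_i, so the layer transit time is t_i = b_i·n_i / q:
  layer 1 (fine sand): t_1 = 8.95 × 0.24 / 0.02274 = 94.44 d
  layer 2 (silt): t_2 = 7.38 × 0.07 / 0.02274 = 22.71 d
Total t = Σ t_i = 117.2 days.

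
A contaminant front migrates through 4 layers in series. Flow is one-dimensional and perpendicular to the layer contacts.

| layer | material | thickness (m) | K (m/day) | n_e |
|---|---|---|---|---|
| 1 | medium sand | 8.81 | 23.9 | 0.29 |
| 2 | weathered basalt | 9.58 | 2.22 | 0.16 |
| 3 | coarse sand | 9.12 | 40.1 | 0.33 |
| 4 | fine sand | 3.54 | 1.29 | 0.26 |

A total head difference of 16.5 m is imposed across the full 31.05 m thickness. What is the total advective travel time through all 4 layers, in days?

3.72

With flow normal to the layers, continuity requires the same specific discharge q through every layer.
Σ(b_i/K_i) = 8.81/23.9 + 9.58/2.22 + 9.12/40.1 + 3.54/1.29 = 7.656 d.
q = Δh / Σ(b_i/K_i) = 16.5 / 7.656 = 2.155 m/day.
In each layer the seepage velocity is v_i = q/n_i, so the layer transit time is t_i = b_i·n_i / q:
  layer 1 (medium sand): t_1 = 8.81 × 0.29 / 2.155 = 1.185 d
  layer 2 (weathered basalt): t_2 = 9.58 × 0.16 / 2.155 = 0.7112 d
  layer 3 (coarse sand): t_3 = 9.12 × 0.33 / 2.155 = 1.396 d
  layer 4 (fine sand): t_4 = 3.54 × 0.26 / 2.155 = 0.4270 d
Total t = Σ t_i = 3.720 days.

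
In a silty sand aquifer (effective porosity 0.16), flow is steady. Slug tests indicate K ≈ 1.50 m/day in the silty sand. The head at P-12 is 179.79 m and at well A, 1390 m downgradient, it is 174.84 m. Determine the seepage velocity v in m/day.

0.0334

Hydraulic gradient i = (179.79 − 174.84) / 1390 = 4.95 / 1390 = 0.003561.
Darcy flux q = K · i = 1.500 × 0.003561 = 0.005342 m/day.
Seepage velocity v = q / n_e = 0.005342 / 0.16 = 0.03339 m/day.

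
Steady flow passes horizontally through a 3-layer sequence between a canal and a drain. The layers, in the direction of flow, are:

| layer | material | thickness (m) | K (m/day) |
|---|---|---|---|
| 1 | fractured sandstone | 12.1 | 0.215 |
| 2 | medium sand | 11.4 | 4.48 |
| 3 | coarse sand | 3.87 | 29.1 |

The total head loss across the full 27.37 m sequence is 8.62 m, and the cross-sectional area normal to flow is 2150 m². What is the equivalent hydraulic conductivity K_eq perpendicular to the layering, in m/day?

0.464

Flow is perpendicular to layering, so the layers act in series and the equivalent K is the thickness-weighted harmonic mean.
Total thickness L = 12.1 + 11.4 + 3.87 = 27.37 m.
Σ(b_i/K_i) = 12.1/0.215 + 11.4/4.48 + 3.87/29.1 = 58.96 d.
K_eq = L / Σ(b_i/K_i) = 27.37 / 58.96 = 0.4642 m/day.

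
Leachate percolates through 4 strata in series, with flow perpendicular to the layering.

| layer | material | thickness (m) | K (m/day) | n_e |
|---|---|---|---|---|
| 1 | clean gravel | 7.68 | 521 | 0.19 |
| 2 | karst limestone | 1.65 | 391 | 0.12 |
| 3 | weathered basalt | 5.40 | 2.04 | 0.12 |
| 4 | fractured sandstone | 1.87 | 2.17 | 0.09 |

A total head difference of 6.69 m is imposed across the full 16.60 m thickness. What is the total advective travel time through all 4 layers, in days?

1.30

With flow normal to the layers, continuity requires the same specific discharge q through every layer.
Σ(b_i/K_i) = 7.68/521 + 1.65/391 + 5.40/2.04 + 1.87/2.17 = 3.528 d.
q = Δh / Σ(b_i/K_i) = 6.69 / 3.528 = 1.896 m/day.
In each layer the seepage velocity is v_i = q/n_i, so the layer transit time is t_i = b_i·n_i / q:
  layer 1 (clean gravel): t_1 = 7.68 × 0.19 / 1.896 = 0.7695 d
  layer 2 (karst limestone): t_2 = 1.65 × 0.12 / 1.896 = 0.1044 d
  layer 3 (weathered basalt): t_3 = 5.40 × 0.12 / 1.896 = 0.3417 d
  layer 4 (fractured sandstone): t_4 = 1.87 × 0.09 / 1.896 = 0.08875 d
Total t = Σ t_i = 1.304 days.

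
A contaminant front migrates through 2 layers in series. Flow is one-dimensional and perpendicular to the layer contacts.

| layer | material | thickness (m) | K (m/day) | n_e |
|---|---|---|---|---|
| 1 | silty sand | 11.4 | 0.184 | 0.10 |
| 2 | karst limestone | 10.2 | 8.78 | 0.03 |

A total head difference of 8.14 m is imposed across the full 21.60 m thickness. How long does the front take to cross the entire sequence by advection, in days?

With flow normal to the layers, continuity requires the same specific discharge q through every layer.
Σ(b_i/K_i) = 11.4/0.184 + 10.2/8.78 = 63.12 d.
q = Δh / Σ(b_i/K_i) = 8.14 / 63.12 = 0.1290 m/day.
In each layer the seepage velocity is v_i = q/n_i, so the layer transit time is t_i = b_i·n_i / q:
  layer 1 (silty sand): t_1 = 11.4 × 0.10 / 0.1290 = 8.840 d
  layer 2 (karst limestone): t_2 = 10.2 × 0.03 / 0.1290 = 2.373 d
Total t = Σ t_i = 11.21 days.

11.2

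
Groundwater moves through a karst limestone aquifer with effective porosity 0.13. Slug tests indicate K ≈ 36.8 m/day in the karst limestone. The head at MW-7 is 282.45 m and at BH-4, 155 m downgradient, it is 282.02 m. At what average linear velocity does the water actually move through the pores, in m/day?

Hydraulic gradient i = (282.45 − 282.02) / 155 = 0.43 / 155 = 0.002774.
Darcy flux q = K · i = 36.80 × 0.002774 = 0.1021 m/day.
Seepage velocity v = q / n_e = 0.1021 / 0.13 = 0.7853 m/day.

0.785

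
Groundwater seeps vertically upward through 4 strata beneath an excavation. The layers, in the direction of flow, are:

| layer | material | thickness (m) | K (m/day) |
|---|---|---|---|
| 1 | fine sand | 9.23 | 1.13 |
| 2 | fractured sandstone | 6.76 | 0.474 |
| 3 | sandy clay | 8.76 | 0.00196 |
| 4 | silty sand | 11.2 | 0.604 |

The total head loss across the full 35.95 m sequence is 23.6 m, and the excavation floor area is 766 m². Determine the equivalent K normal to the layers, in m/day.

0.00797

Flow is perpendicular to layering, so the layers act in series and the equivalent K is the thickness-weighted harmonic mean.
Total thickness L = 9.23 + 6.76 + 8.76 + 11.2 = 35.95 m.
Σ(b_i/K_i) = 9.23/1.13 + 6.76/0.474 + 8.76/0.00196 + 11.2/0.604 = 4510 d.
K_eq = L / Σ(b_i/K_i) = 35.95 / 4510 = 0.007971 m/day.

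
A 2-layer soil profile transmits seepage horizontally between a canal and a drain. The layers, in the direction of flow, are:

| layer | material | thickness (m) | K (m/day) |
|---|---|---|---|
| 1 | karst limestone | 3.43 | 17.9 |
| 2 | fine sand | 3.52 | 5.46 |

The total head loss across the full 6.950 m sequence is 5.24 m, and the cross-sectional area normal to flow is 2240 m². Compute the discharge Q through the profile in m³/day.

14000

Flow is perpendicular to layering, so the layers act in series and the equivalent K is the thickness-weighted harmonic mean.
Total thickness L = 3.43 + 3.52 = 6.950 m.
Σ(b_i/K_i) = 3.43/17.9 + 3.52/5.46 = 0.8363 d.
K_eq = L / Σ(b_i/K_i) = 6.950 / 0.8363 = 8.310 m/day.
Q = K_eq · A · (Δh/L) = 8.310 × 2240 × (5.24/6.950) = 14035 m³/day.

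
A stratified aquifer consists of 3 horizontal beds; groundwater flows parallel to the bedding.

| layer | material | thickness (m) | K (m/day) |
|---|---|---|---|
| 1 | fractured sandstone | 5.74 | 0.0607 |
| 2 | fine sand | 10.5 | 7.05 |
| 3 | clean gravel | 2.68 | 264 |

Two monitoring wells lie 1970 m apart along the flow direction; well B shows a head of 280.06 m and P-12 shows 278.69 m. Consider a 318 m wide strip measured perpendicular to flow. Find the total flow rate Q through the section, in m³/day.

173

Flow is parallel to layering, so each bed carries its own Darcy discharge and the transmissivities add.
Σ(K_i·b_i) = 0.0607×5.74 + 7.05×10.5 + 264×2.68 = 781.9 m²/day.
Hydraulic gradient i = (280.06 − 278.69) / 1970 = 1.37 / 1970 = 0.0006954.
Q = Σ(K_i·b_i) · W · i = 781.9 × 318 × 0.0006954 = 172.9 m³/day.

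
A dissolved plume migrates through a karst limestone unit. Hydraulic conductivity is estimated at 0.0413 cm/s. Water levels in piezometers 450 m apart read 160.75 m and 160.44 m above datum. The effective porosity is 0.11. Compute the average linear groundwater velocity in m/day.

Convert K: 0.0413 cm/s × 864 = 35.68 m/day.
Hydraulic gradient i = (160.75 − 160.44) / 450 = 0.31 / 450 = 0.0006889.
Darcy flux q = K · i = 35.68 × 0.0006889 = 0.02458 m/day.
Seepage velocity v = q / n_e = 0.02458 / 0.11 = 0.2235 m/day.

0.223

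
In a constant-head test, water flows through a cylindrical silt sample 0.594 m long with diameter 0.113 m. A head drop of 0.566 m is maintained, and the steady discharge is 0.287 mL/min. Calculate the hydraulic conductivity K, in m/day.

0.0432

Cross-sectional area A = π·(d/2)² = π × (0.113/2)² = 0.01003 m².
Convert discharge: 0.287 mL/min = 4.783e-09 m³/s.
Darcy's law rearranged: K = Q·L / (A·Δh) = 4.783e-09 × 0.594 / (0.01003 × 0.566) = 5.006e-07 m/s = 0.04325 m/day.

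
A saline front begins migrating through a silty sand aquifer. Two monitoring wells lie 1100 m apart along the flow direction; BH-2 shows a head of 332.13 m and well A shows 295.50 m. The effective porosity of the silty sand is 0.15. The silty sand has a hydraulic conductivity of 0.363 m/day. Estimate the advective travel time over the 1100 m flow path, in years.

Hydraulic gradient i = (332.13 − 295.50) / 1100 = 36.63 / 1100 = 0.03330.
Darcy flux q = K · i = 0.3630 × 0.03330 = 0.01209 m/day.
Seepage velocity v = q / n_e = 0.01209 / 0.15 = 0.08059 m/day.
Travel time t = L / v = 1100 / 0.08059 = 13650 days = 37.37 years.

37.4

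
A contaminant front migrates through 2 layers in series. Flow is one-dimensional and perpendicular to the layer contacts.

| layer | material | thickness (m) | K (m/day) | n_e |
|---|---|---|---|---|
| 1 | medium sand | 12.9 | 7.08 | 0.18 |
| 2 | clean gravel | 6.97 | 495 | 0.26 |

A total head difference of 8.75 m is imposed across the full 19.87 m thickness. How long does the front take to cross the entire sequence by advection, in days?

0.868

With flow normal to the layers, continuity requires the same specific discharge q through every layer.
Σ(b_i/K_i) = 12.9/7.08 + 6.97/495 = 1.836 d.
q = Δh / Σ(b_i/K_i) = 8.75 / 1.836 = 4.765 m/day.
In each layer the seepage velocity is v_i = q/n_i, so the layer transit time is t_i = b_i·n_i / q:
  layer 1 (medium sand): t_1 = 12.9 × 0.18 / 4.765 = 0.4873 d
  layer 2 (clean gravel): t_2 = 6.97 × 0.26 / 4.765 = 0.3803 d
Total t = Σ t_i = 0.8675 days.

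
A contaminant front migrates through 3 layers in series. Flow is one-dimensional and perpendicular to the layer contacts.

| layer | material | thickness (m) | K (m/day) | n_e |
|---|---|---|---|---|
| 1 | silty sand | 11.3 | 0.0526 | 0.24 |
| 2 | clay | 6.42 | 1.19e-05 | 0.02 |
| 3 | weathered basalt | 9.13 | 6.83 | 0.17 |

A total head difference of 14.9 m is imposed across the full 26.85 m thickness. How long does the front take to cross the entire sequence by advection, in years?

With flow normal to the layers, continuity requires the same specific discharge q through every layer.
Σ(b_i/K_i) = 11.3/0.0526 + 6.42/1.19e-05 + 9.13/6.83 = 5.397e+05 d.
q = Δh / Σ(b_i/K_i) = 14.9 / 5.397e+05 = 2.761e-05 m/day.
In each layer the seepage velocity is v_i = q/n_i, so the layer transit time is t_i = b_i·n_i / q:
  layer 1 (silty sand): t_1 = 11.3 × 0.24 / 2.761e-05 = 98235 d
  layer 2 (clay): t_2 = 6.42 × 0.02 / 2.761e-05 = 4651 d
  layer 3 (weathered basalt): t_3 = 9.13 × 0.17 / 2.761e-05 = 56221 d
Total t = Σ t_i = 1.591e+05 days = 435.6 years.

436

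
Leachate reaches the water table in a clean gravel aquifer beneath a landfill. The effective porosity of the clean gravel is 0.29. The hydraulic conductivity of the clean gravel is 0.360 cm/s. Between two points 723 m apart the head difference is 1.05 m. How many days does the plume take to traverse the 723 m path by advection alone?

464

Convert K: 0.360 cm/s × 864 = 311.0 m/day.
Hydraulic gradient i = Δh / L = 1.05 / 723 = 0.001452.
Darcy flux q = K · i = 311.0 × 0.001452 = 0.4517 m/day.
Seepage velocity v = q / n_e = 0.4517 / 0.29 = 1.558 m/day.
Travel time t = L / v = 723 / 1.558 = 464.2 days.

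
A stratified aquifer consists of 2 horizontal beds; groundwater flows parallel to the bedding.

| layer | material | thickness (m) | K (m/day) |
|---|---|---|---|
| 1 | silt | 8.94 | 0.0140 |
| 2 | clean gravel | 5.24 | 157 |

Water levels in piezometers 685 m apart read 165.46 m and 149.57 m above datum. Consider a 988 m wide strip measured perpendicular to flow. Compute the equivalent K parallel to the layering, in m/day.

Flow is parallel to layering, so each bed carries its own Darcy discharge and the transmissivities add.
Σ(K_i·b_i) = 0.0140×8.94 + 157×5.24 = 822.8 m²/day.
Total thickness b = 14.18 m, so K_eq = Σ(K_i·b_i)/b = 58.03 m/day.

58.0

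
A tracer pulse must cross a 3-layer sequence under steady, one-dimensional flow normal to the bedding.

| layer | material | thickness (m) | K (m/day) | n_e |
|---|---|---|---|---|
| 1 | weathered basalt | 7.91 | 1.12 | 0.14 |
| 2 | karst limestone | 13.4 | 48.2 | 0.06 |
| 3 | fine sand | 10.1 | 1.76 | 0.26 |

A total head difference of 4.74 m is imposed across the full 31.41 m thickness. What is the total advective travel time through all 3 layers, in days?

With flow normal to the layers, continuity requires the same specific discharge q through every layer.
Σ(b_i/K_i) = 7.91/1.12 + 13.4/48.2 + 10.1/1.76 = 13.08 d.
q = Δh / Σ(b_i/K_i) = 4.74 / 13.08 = 0.3624 m/day.
In each layer the seepage velocity is v_i = q/n_i, so the layer transit time is t_i = b_i·n_i / q:
  layer 1 (weathered basalt): t_1 = 7.91 × 0.14 / 0.3624 = 3.056 d
  layer 2 (karst limestone): t_2 = 13.4 × 0.06 / 0.3624 = 2.218 d
  layer 3 (fine sand): t_3 = 10.1 × 0.26 / 0.3624 = 7.246 d
Total t = Σ t_i = 12.52 days.

12.5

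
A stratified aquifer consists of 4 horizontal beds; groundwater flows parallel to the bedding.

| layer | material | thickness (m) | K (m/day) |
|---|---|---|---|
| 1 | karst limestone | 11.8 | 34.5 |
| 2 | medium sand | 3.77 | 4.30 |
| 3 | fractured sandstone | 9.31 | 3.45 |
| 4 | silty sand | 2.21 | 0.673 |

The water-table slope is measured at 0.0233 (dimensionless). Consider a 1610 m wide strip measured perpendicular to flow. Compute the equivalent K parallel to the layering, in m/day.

16.9

Flow is parallel to layering, so each bed carries its own Darcy discharge and the transmissivities add.
Σ(K_i·b_i) = 34.5×11.8 + 4.30×3.77 + 3.45×9.31 + 0.673×2.21 = 456.9 m²/day.
Total thickness b = 27.09 m, so K_eq = Σ(K_i·b_i)/b = 16.87 m/day.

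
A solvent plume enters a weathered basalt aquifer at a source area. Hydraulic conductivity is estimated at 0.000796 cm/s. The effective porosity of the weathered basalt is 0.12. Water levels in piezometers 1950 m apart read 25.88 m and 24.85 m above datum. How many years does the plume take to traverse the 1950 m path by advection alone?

Convert K: 0.000796 cm/s × 864 = 0.6877 m/day.
Hydraulic gradient i = (25.88 − 24.85) / 1950 = 1.03 / 1950 = 0.0005282.
Darcy flux q = K · i = 0.6877 × 0.0005282 = 0.0003633 m/day.
Seepage velocity v = q / n_e = 0.0003633 / 0.12 = 0.003027 m/day.
Travel time t = L / v = 1950 / 0.003027 = 6.441e+05 days = 1764 years.

1760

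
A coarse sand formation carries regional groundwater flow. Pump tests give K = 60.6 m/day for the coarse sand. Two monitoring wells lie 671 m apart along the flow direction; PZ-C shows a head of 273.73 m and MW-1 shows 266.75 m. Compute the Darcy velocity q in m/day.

0.630

Hydraulic gradient i = (273.73 − 266.75) / 671 = 6.98 / 671 = 0.01040.
Specific discharge q = K · i = 60.60 × 0.01040 = 0.6304 m/day.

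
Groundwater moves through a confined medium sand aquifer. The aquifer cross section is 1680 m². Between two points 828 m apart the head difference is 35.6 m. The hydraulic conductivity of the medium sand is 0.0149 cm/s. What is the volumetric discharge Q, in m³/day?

Convert K: 0.0149 cm/s × 864 = 12.87 m/day.
Hydraulic gradient i = Δh / L = 35.6 / 828 = 0.04300.
Darcy's law: Q = K · A · i = 12.87 × 1680 × 0.04300 = 929.9 m³/day.

930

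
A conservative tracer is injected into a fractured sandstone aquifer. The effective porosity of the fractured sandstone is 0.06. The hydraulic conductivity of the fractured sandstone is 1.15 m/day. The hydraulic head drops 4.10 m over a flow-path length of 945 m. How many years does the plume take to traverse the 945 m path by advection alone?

Hydraulic gradient i = Δh / L = 4.10 / 945 = 0.004339.
Darcy flux q = K · i = 1.150 × 0.004339 = 0.004989 m/day.
Seepage velocity v = q / n_e = 0.004989 / 0.06 = 0.08316 m/day.
Travel time t = L / v = 945 / 0.08316 = 11364 days = 31.11 years.

31.1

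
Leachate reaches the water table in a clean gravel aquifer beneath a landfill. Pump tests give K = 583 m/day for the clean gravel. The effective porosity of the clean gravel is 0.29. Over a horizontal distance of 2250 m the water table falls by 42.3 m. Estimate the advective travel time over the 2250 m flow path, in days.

Hydraulic gradient i = Δh / L = 42.3 / 2250 = 0.01880.
Darcy flux q = K · i = 583.0 × 0.01880 = 10.96 m/day.
Seepage velocity v = q / n_e = 10.96 / 0.29 = 37.79 m/day.
Travel time t = L / v = 2250 / 37.79 = 59.53 days.

59.5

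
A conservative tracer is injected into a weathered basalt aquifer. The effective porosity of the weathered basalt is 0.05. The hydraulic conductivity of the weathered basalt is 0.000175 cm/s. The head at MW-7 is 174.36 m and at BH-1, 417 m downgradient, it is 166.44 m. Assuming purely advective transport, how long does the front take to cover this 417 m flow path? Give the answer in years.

Convert K: 0.000175 cm/s × 864 = 0.1512 m/day.
Hydraulic gradient i = (174.36 − 166.44) / 417 = 7.92 / 417 = 0.01899.
Darcy flux q = K · i = 0.1512 × 0.01899 = 0.002872 m/day.
Seepage velocity v = q / n_e = 0.002872 / 0.05 = 0.05743 m/day.
Travel time t = L / v = 417 / 0.05743 = 7260 days = 19.88 years.

19.9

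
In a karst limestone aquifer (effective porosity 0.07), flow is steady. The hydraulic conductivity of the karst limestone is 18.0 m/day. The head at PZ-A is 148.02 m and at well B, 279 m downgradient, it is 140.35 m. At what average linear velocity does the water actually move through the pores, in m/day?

Hydraulic gradient i = (148.02 − 140.35) / 279 = 7.67 / 279 = 0.02749.
Darcy flux q = K · i = 18.00 × 0.02749 = 0.4948 m/day.
Seepage velocity v = q / n_e = 0.4948 / 0.07 = 7.069 m/day.

7.07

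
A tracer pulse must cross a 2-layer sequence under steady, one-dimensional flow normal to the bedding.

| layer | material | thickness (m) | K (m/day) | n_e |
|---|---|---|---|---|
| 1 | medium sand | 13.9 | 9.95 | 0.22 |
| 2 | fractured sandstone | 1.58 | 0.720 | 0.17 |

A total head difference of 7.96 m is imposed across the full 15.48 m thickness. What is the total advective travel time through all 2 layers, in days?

1.50

With flow normal to the layers, continuity requires the same specific discharge q through every layer.
Σ(b_i/K_i) = 13.9/9.95 + 1.58/0.720 = 3.591 d.
q = Δh / Σ(b_i/K_i) = 7.96 / 3.591 = 2.216 m/day.
In each layer the seepage velocity is v_i = q/n_i, so the layer transit time is t_i = b_i·n_i / q:
  layer 1 (medium sand): t_1 = 13.9 × 0.22 / 2.216 = 1.380 d
  layer 2 (fractured sandstone): t_2 = 1.58 × 0.17 / 2.216 = 0.1212 d
Total t = Σ t_i = 1.501 days.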